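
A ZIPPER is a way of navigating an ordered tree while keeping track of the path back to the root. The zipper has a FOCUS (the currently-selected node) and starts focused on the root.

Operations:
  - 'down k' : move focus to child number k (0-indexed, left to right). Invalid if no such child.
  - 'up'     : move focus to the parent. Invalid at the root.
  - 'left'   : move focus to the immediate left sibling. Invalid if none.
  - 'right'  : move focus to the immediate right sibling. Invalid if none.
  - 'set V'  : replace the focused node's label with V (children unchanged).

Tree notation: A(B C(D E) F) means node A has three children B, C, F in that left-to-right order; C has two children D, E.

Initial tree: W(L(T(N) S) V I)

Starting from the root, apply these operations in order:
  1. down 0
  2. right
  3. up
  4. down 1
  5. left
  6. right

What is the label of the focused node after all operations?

Answer: V

Derivation:
Step 1 (down 0): focus=L path=0 depth=1 children=['T', 'S'] left=[] right=['V', 'I'] parent=W
Step 2 (right): focus=V path=1 depth=1 children=[] left=['L'] right=['I'] parent=W
Step 3 (up): focus=W path=root depth=0 children=['L', 'V', 'I'] (at root)
Step 4 (down 1): focus=V path=1 depth=1 children=[] left=['L'] right=['I'] parent=W
Step 5 (left): focus=L path=0 depth=1 children=['T', 'S'] left=[] right=['V', 'I'] parent=W
Step 6 (right): focus=V path=1 depth=1 children=[] left=['L'] right=['I'] parent=W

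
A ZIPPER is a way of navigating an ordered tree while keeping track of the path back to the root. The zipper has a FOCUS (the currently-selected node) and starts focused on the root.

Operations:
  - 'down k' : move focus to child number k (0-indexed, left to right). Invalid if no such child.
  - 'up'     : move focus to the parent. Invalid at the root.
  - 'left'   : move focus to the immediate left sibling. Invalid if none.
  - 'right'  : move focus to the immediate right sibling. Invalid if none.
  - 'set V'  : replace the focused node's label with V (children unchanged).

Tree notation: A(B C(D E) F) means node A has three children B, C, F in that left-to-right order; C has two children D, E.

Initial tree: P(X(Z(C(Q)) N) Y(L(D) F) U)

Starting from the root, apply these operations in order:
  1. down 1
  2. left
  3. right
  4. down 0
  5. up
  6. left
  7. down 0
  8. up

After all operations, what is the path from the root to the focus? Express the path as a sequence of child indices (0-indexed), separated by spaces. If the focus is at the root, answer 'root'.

Answer: 0

Derivation:
Step 1 (down 1): focus=Y path=1 depth=1 children=['L', 'F'] left=['X'] right=['U'] parent=P
Step 2 (left): focus=X path=0 depth=1 children=['Z', 'N'] left=[] right=['Y', 'U'] parent=P
Step 3 (right): focus=Y path=1 depth=1 children=['L', 'F'] left=['X'] right=['U'] parent=P
Step 4 (down 0): focus=L path=1/0 depth=2 children=['D'] left=[] right=['F'] parent=Y
Step 5 (up): focus=Y path=1 depth=1 children=['L', 'F'] left=['X'] right=['U'] parent=P
Step 6 (left): focus=X path=0 depth=1 children=['Z', 'N'] left=[] right=['Y', 'U'] parent=P
Step 7 (down 0): focus=Z path=0/0 depth=2 children=['C'] left=[] right=['N'] parent=X
Step 8 (up): focus=X path=0 depth=1 children=['Z', 'N'] left=[] right=['Y', 'U'] parent=P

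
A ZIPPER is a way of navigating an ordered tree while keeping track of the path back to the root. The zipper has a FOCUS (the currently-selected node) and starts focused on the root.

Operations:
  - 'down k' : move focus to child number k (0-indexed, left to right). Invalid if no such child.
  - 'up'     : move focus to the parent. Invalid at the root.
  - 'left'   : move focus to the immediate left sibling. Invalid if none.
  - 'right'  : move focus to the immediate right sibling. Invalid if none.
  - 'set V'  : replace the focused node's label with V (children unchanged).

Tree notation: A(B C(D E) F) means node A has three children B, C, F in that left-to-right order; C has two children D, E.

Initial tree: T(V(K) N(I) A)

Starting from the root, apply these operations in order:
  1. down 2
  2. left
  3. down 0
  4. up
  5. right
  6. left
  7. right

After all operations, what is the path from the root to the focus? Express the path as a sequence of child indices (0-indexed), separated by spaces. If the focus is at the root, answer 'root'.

Answer: 2

Derivation:
Step 1 (down 2): focus=A path=2 depth=1 children=[] left=['V', 'N'] right=[] parent=T
Step 2 (left): focus=N path=1 depth=1 children=['I'] left=['V'] right=['A'] parent=T
Step 3 (down 0): focus=I path=1/0 depth=2 children=[] left=[] right=[] parent=N
Step 4 (up): focus=N path=1 depth=1 children=['I'] left=['V'] right=['A'] parent=T
Step 5 (right): focus=A path=2 depth=1 children=[] left=['V', 'N'] right=[] parent=T
Step 6 (left): focus=N path=1 depth=1 children=['I'] left=['V'] right=['A'] parent=T
Step 7 (right): focus=A path=2 depth=1 children=[] left=['V', 'N'] right=[] parent=T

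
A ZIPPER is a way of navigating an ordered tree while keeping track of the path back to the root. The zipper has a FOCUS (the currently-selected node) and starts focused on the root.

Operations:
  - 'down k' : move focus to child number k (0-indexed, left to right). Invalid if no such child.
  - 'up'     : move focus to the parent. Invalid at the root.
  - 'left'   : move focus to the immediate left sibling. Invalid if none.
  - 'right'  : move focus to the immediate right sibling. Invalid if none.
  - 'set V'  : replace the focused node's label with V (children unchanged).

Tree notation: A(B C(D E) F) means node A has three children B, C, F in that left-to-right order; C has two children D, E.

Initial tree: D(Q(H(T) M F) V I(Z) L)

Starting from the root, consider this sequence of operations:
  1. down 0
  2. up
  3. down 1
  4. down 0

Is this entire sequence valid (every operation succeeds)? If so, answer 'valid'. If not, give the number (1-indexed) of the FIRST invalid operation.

Step 1 (down 0): focus=Q path=0 depth=1 children=['H', 'M', 'F'] left=[] right=['V', 'I', 'L'] parent=D
Step 2 (up): focus=D path=root depth=0 children=['Q', 'V', 'I', 'L'] (at root)
Step 3 (down 1): focus=V path=1 depth=1 children=[] left=['Q'] right=['I', 'L'] parent=D
Step 4 (down 0): INVALID

Answer: 4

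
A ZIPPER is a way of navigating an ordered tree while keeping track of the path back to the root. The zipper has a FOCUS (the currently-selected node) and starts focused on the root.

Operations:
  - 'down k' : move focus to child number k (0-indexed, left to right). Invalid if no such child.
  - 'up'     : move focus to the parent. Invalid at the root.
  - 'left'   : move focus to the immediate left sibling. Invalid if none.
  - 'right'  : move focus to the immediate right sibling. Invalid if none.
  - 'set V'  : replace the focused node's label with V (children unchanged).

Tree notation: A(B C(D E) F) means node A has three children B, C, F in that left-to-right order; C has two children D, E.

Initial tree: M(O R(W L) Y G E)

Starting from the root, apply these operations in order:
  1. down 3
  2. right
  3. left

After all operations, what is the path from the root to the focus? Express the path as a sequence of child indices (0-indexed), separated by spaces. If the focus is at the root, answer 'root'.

Answer: 3

Derivation:
Step 1 (down 3): focus=G path=3 depth=1 children=[] left=['O', 'R', 'Y'] right=['E'] parent=M
Step 2 (right): focus=E path=4 depth=1 children=[] left=['O', 'R', 'Y', 'G'] right=[] parent=M
Step 3 (left): focus=G path=3 depth=1 children=[] left=['O', 'R', 'Y'] right=['E'] parent=M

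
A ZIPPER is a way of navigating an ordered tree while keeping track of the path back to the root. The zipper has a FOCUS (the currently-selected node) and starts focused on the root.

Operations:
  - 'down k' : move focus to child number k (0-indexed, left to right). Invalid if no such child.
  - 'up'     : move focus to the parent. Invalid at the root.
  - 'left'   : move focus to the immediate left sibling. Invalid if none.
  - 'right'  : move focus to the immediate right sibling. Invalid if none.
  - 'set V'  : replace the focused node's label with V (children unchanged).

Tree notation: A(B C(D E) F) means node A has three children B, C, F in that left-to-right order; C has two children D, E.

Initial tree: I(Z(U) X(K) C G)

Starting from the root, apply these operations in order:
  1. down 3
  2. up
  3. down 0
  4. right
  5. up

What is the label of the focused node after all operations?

Step 1 (down 3): focus=G path=3 depth=1 children=[] left=['Z', 'X', 'C'] right=[] parent=I
Step 2 (up): focus=I path=root depth=0 children=['Z', 'X', 'C', 'G'] (at root)
Step 3 (down 0): focus=Z path=0 depth=1 children=['U'] left=[] right=['X', 'C', 'G'] parent=I
Step 4 (right): focus=X path=1 depth=1 children=['K'] left=['Z'] right=['C', 'G'] parent=I
Step 5 (up): focus=I path=root depth=0 children=['Z', 'X', 'C', 'G'] (at root)

Answer: I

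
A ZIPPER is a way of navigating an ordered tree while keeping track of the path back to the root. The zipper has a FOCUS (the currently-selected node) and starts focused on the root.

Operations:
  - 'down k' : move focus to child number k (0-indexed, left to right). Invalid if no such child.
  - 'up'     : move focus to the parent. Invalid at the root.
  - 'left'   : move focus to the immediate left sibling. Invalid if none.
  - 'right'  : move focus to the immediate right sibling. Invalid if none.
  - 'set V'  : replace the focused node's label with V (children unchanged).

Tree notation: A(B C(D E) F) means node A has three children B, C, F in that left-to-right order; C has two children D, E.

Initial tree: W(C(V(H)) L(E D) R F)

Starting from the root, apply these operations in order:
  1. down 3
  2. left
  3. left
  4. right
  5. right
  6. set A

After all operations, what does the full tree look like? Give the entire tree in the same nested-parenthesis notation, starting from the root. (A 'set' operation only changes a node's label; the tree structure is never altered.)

Step 1 (down 3): focus=F path=3 depth=1 children=[] left=['C', 'L', 'R'] right=[] parent=W
Step 2 (left): focus=R path=2 depth=1 children=[] left=['C', 'L'] right=['F'] parent=W
Step 3 (left): focus=L path=1 depth=1 children=['E', 'D'] left=['C'] right=['R', 'F'] parent=W
Step 4 (right): focus=R path=2 depth=1 children=[] left=['C', 'L'] right=['F'] parent=W
Step 5 (right): focus=F path=3 depth=1 children=[] left=['C', 'L', 'R'] right=[] parent=W
Step 6 (set A): focus=A path=3 depth=1 children=[] left=['C', 'L', 'R'] right=[] parent=W

Answer: W(C(V(H)) L(E D) R A)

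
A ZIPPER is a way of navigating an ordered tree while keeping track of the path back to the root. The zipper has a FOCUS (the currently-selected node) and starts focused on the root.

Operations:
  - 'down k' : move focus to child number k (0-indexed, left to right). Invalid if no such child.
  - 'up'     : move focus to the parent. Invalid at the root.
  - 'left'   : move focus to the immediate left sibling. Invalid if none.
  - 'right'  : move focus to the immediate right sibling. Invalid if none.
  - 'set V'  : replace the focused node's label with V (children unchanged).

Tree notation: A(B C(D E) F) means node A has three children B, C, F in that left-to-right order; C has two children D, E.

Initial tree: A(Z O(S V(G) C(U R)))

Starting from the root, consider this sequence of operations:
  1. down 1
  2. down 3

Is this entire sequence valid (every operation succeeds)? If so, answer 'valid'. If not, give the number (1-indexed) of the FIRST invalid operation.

Step 1 (down 1): focus=O path=1 depth=1 children=['S', 'V', 'C'] left=['Z'] right=[] parent=A
Step 2 (down 3): INVALID

Answer: 2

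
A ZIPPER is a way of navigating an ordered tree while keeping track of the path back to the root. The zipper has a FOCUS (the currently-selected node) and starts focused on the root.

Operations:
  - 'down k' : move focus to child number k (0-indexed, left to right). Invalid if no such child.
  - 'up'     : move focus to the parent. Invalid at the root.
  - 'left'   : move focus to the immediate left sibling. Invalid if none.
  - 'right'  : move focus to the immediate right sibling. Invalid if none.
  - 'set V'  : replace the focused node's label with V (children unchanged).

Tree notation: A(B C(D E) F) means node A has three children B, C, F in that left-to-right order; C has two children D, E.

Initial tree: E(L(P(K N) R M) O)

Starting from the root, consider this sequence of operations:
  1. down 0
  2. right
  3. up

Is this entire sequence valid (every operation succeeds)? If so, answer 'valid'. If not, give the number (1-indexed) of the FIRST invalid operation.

Step 1 (down 0): focus=L path=0 depth=1 children=['P', 'R', 'M'] left=[] right=['O'] parent=E
Step 2 (right): focus=O path=1 depth=1 children=[] left=['L'] right=[] parent=E
Step 3 (up): focus=E path=root depth=0 children=['L', 'O'] (at root)

Answer: valid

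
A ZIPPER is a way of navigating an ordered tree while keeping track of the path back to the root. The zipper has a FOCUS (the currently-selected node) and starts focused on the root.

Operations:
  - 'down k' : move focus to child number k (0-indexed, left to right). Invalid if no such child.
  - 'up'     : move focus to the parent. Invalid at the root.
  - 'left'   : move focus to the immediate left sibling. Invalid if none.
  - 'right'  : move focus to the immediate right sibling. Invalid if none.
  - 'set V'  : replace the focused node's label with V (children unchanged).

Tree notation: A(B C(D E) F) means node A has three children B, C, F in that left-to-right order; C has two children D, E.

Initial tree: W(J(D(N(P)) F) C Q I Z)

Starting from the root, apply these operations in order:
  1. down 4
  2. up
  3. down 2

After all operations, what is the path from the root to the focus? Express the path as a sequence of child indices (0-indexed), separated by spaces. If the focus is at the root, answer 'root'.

Step 1 (down 4): focus=Z path=4 depth=1 children=[] left=['J', 'C', 'Q', 'I'] right=[] parent=W
Step 2 (up): focus=W path=root depth=0 children=['J', 'C', 'Q', 'I', 'Z'] (at root)
Step 3 (down 2): focus=Q path=2 depth=1 children=[] left=['J', 'C'] right=['I', 'Z'] parent=W

Answer: 2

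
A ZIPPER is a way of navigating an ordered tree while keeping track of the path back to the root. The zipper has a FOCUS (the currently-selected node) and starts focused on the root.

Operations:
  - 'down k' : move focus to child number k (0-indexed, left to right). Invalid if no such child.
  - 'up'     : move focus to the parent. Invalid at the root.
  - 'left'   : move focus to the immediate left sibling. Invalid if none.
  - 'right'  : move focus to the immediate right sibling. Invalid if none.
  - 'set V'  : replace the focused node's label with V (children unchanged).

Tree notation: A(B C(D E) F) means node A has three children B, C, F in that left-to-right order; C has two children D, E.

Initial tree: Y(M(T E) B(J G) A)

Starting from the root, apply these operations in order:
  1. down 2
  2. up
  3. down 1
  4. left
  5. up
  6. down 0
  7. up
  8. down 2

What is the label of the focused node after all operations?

Answer: A

Derivation:
Step 1 (down 2): focus=A path=2 depth=1 children=[] left=['M', 'B'] right=[] parent=Y
Step 2 (up): focus=Y path=root depth=0 children=['M', 'B', 'A'] (at root)
Step 3 (down 1): focus=B path=1 depth=1 children=['J', 'G'] left=['M'] right=['A'] parent=Y
Step 4 (left): focus=M path=0 depth=1 children=['T', 'E'] left=[] right=['B', 'A'] parent=Y
Step 5 (up): focus=Y path=root depth=0 children=['M', 'B', 'A'] (at root)
Step 6 (down 0): focus=M path=0 depth=1 children=['T', 'E'] left=[] right=['B', 'A'] parent=Y
Step 7 (up): focus=Y path=root depth=0 children=['M', 'B', 'A'] (at root)
Step 8 (down 2): focus=A path=2 depth=1 children=[] left=['M', 'B'] right=[] parent=Y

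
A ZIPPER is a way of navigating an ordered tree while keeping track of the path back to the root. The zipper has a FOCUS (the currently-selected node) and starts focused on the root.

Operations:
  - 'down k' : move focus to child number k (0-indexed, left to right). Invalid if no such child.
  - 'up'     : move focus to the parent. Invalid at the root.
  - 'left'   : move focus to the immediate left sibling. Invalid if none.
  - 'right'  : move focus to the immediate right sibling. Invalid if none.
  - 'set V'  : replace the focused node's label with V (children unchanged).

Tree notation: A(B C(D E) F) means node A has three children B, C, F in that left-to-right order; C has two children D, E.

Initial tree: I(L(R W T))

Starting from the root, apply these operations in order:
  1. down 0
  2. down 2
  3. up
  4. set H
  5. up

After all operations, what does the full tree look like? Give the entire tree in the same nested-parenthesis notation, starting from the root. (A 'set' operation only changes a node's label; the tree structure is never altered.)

Step 1 (down 0): focus=L path=0 depth=1 children=['R', 'W', 'T'] left=[] right=[] parent=I
Step 2 (down 2): focus=T path=0/2 depth=2 children=[] left=['R', 'W'] right=[] parent=L
Step 3 (up): focus=L path=0 depth=1 children=['R', 'W', 'T'] left=[] right=[] parent=I
Step 4 (set H): focus=H path=0 depth=1 children=['R', 'W', 'T'] left=[] right=[] parent=I
Step 5 (up): focus=I path=root depth=0 children=['H'] (at root)

Answer: I(H(R W T))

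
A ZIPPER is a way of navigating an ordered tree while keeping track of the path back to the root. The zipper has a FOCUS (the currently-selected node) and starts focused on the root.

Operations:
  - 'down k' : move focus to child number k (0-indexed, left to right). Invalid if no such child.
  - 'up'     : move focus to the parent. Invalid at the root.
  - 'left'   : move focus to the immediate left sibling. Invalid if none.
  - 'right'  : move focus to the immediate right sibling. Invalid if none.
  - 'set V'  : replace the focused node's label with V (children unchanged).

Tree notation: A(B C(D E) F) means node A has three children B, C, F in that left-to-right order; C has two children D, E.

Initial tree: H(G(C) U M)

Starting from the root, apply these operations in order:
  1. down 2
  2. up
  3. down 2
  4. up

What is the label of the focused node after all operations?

Step 1 (down 2): focus=M path=2 depth=1 children=[] left=['G', 'U'] right=[] parent=H
Step 2 (up): focus=H path=root depth=0 children=['G', 'U', 'M'] (at root)
Step 3 (down 2): focus=M path=2 depth=1 children=[] left=['G', 'U'] right=[] parent=H
Step 4 (up): focus=H path=root depth=0 children=['G', 'U', 'M'] (at root)

Answer: H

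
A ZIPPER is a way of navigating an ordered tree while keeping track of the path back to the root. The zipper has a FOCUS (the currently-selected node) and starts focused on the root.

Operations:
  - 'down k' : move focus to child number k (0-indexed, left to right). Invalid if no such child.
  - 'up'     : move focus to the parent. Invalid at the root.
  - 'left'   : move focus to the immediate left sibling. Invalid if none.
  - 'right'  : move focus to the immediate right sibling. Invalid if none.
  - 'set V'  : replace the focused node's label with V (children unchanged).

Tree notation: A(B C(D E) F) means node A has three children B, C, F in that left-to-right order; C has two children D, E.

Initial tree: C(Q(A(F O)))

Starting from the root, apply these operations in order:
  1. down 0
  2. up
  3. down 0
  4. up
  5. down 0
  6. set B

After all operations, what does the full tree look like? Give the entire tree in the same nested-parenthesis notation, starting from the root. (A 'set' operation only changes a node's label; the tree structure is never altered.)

Answer: C(B(A(F O)))

Derivation:
Step 1 (down 0): focus=Q path=0 depth=1 children=['A'] left=[] right=[] parent=C
Step 2 (up): focus=C path=root depth=0 children=['Q'] (at root)
Step 3 (down 0): focus=Q path=0 depth=1 children=['A'] left=[] right=[] parent=C
Step 4 (up): focus=C path=root depth=0 children=['Q'] (at root)
Step 5 (down 0): focus=Q path=0 depth=1 children=['A'] left=[] right=[] parent=C
Step 6 (set B): focus=B path=0 depth=1 children=['A'] left=[] right=[] parent=C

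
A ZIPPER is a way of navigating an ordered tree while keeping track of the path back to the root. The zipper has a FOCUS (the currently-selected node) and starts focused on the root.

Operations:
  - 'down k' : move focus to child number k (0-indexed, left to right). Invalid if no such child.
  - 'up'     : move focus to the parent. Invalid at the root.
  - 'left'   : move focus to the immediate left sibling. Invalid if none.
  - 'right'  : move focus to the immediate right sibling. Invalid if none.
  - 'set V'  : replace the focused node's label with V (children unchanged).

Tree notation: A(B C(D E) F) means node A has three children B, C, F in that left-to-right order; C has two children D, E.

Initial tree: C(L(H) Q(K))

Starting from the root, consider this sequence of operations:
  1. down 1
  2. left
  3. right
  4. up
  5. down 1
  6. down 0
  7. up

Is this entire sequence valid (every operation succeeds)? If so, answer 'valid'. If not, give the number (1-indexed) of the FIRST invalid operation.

Answer: valid

Derivation:
Step 1 (down 1): focus=Q path=1 depth=1 children=['K'] left=['L'] right=[] parent=C
Step 2 (left): focus=L path=0 depth=1 children=['H'] left=[] right=['Q'] parent=C
Step 3 (right): focus=Q path=1 depth=1 children=['K'] left=['L'] right=[] parent=C
Step 4 (up): focus=C path=root depth=0 children=['L', 'Q'] (at root)
Step 5 (down 1): focus=Q path=1 depth=1 children=['K'] left=['L'] right=[] parent=C
Step 6 (down 0): focus=K path=1/0 depth=2 children=[] left=[] right=[] parent=Q
Step 7 (up): focus=Q path=1 depth=1 children=['K'] left=['L'] right=[] parent=C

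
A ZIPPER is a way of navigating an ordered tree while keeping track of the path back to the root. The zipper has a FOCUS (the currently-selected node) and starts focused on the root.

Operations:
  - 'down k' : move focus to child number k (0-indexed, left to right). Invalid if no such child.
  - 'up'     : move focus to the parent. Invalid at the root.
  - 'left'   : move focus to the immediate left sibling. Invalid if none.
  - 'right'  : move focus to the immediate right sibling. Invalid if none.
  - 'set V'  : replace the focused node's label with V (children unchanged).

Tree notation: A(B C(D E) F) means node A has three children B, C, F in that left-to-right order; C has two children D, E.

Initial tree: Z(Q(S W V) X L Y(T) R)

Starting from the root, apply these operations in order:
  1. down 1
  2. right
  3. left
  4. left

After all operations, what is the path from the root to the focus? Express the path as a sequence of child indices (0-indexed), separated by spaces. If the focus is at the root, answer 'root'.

Step 1 (down 1): focus=X path=1 depth=1 children=[] left=['Q'] right=['L', 'Y', 'R'] parent=Z
Step 2 (right): focus=L path=2 depth=1 children=[] left=['Q', 'X'] right=['Y', 'R'] parent=Z
Step 3 (left): focus=X path=1 depth=1 children=[] left=['Q'] right=['L', 'Y', 'R'] parent=Z
Step 4 (left): focus=Q path=0 depth=1 children=['S', 'W', 'V'] left=[] right=['X', 'L', 'Y', 'R'] parent=Z

Answer: 0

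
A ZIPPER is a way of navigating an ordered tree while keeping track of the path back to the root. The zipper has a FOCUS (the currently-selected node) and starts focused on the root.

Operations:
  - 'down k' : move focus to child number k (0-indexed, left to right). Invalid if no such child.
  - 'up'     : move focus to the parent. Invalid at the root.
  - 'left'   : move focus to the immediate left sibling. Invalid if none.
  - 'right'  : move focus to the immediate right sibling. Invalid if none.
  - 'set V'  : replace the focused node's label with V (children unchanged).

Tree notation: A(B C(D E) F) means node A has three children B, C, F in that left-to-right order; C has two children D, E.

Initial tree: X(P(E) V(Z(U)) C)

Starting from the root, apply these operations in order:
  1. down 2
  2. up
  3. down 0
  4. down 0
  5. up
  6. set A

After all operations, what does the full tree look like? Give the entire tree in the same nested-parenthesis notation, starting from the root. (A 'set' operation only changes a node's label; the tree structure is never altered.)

Step 1 (down 2): focus=C path=2 depth=1 children=[] left=['P', 'V'] right=[] parent=X
Step 2 (up): focus=X path=root depth=0 children=['P', 'V', 'C'] (at root)
Step 3 (down 0): focus=P path=0 depth=1 children=['E'] left=[] right=['V', 'C'] parent=X
Step 4 (down 0): focus=E path=0/0 depth=2 children=[] left=[] right=[] parent=P
Step 5 (up): focus=P path=0 depth=1 children=['E'] left=[] right=['V', 'C'] parent=X
Step 6 (set A): focus=A path=0 depth=1 children=['E'] left=[] right=['V', 'C'] parent=X

Answer: X(A(E) V(Z(U)) C)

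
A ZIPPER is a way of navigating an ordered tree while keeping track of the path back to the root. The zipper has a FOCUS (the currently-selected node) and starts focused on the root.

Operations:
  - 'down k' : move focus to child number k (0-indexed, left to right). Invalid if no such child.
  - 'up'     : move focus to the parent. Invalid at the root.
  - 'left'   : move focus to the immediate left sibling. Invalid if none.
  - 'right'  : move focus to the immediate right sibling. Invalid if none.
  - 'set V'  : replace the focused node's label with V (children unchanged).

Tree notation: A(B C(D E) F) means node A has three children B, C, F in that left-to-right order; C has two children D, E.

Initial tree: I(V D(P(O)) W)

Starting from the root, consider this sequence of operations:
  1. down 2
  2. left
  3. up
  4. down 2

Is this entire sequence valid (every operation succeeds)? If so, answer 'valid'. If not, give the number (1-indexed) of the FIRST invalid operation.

Answer: valid

Derivation:
Step 1 (down 2): focus=W path=2 depth=1 children=[] left=['V', 'D'] right=[] parent=I
Step 2 (left): focus=D path=1 depth=1 children=['P'] left=['V'] right=['W'] parent=I
Step 3 (up): focus=I path=root depth=0 children=['V', 'D', 'W'] (at root)
Step 4 (down 2): focus=W path=2 depth=1 children=[] left=['V', 'D'] right=[] parent=I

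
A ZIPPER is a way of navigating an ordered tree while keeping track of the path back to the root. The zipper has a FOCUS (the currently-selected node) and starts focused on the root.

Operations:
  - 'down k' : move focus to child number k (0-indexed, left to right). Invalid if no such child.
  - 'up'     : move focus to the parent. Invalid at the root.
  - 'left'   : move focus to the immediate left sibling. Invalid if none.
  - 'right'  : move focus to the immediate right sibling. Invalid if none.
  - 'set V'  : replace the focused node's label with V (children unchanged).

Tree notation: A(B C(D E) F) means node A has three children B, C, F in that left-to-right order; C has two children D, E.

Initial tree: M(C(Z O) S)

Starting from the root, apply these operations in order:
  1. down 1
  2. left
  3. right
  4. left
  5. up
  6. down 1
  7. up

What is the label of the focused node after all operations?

Step 1 (down 1): focus=S path=1 depth=1 children=[] left=['C'] right=[] parent=M
Step 2 (left): focus=C path=0 depth=1 children=['Z', 'O'] left=[] right=['S'] parent=M
Step 3 (right): focus=S path=1 depth=1 children=[] left=['C'] right=[] parent=M
Step 4 (left): focus=C path=0 depth=1 children=['Z', 'O'] left=[] right=['S'] parent=M
Step 5 (up): focus=M path=root depth=0 children=['C', 'S'] (at root)
Step 6 (down 1): focus=S path=1 depth=1 children=[] left=['C'] right=[] parent=M
Step 7 (up): focus=M path=root depth=0 children=['C', 'S'] (at root)

Answer: M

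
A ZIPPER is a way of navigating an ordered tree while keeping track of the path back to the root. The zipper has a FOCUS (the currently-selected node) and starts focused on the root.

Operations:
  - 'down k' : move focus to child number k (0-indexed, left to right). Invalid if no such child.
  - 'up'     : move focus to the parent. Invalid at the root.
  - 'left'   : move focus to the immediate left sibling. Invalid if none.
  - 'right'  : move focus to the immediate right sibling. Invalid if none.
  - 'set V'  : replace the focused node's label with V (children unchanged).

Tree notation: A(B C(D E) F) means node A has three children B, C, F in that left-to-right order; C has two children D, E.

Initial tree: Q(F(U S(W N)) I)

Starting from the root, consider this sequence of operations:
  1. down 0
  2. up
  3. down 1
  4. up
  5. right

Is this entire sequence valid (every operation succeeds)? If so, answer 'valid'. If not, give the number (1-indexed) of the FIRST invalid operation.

Step 1 (down 0): focus=F path=0 depth=1 children=['U', 'S'] left=[] right=['I'] parent=Q
Step 2 (up): focus=Q path=root depth=0 children=['F', 'I'] (at root)
Step 3 (down 1): focus=I path=1 depth=1 children=[] left=['F'] right=[] parent=Q
Step 4 (up): focus=Q path=root depth=0 children=['F', 'I'] (at root)
Step 5 (right): INVALID

Answer: 5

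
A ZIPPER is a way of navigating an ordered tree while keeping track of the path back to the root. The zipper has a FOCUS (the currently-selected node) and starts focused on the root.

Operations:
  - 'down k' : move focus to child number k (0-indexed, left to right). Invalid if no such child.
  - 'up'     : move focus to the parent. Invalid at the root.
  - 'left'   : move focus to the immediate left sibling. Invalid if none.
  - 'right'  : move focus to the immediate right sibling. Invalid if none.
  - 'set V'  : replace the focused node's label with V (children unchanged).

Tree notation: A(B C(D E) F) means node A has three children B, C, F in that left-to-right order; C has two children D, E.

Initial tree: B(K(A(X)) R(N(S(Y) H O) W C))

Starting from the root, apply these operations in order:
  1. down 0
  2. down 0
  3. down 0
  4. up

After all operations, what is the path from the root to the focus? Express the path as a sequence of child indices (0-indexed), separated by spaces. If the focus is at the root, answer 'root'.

Step 1 (down 0): focus=K path=0 depth=1 children=['A'] left=[] right=['R'] parent=B
Step 2 (down 0): focus=A path=0/0 depth=2 children=['X'] left=[] right=[] parent=K
Step 3 (down 0): focus=X path=0/0/0 depth=3 children=[] left=[] right=[] parent=A
Step 4 (up): focus=A path=0/0 depth=2 children=['X'] left=[] right=[] parent=K

Answer: 0 0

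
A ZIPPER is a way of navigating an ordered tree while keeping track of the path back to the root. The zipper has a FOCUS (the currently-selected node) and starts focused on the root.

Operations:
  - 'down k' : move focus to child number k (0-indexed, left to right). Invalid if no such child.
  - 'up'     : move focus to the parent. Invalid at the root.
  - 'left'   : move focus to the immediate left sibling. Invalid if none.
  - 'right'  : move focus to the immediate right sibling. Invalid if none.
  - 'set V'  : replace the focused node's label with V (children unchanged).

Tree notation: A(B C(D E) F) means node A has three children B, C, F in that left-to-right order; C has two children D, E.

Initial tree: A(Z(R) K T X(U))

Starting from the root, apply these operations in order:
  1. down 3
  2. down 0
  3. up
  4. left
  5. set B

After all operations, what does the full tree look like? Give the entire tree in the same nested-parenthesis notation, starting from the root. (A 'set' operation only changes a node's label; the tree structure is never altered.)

Answer: A(Z(R) K B X(U))

Derivation:
Step 1 (down 3): focus=X path=3 depth=1 children=['U'] left=['Z', 'K', 'T'] right=[] parent=A
Step 2 (down 0): focus=U path=3/0 depth=2 children=[] left=[] right=[] parent=X
Step 3 (up): focus=X path=3 depth=1 children=['U'] left=['Z', 'K', 'T'] right=[] parent=A
Step 4 (left): focus=T path=2 depth=1 children=[] left=['Z', 'K'] right=['X'] parent=A
Step 5 (set B): focus=B path=2 depth=1 children=[] left=['Z', 'K'] right=['X'] parent=A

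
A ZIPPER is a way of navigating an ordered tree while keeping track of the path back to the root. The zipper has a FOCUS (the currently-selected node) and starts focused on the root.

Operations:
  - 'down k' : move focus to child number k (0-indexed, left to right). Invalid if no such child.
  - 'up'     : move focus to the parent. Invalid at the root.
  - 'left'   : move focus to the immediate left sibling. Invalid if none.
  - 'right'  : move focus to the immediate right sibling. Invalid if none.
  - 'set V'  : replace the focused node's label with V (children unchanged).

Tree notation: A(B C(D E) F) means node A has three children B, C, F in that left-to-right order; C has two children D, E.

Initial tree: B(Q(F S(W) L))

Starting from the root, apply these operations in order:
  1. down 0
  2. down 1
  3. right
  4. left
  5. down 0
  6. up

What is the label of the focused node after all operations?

Step 1 (down 0): focus=Q path=0 depth=1 children=['F', 'S', 'L'] left=[] right=[] parent=B
Step 2 (down 1): focus=S path=0/1 depth=2 children=['W'] left=['F'] right=['L'] parent=Q
Step 3 (right): focus=L path=0/2 depth=2 children=[] left=['F', 'S'] right=[] parent=Q
Step 4 (left): focus=S path=0/1 depth=2 children=['W'] left=['F'] right=['L'] parent=Q
Step 5 (down 0): focus=W path=0/1/0 depth=3 children=[] left=[] right=[] parent=S
Step 6 (up): focus=S path=0/1 depth=2 children=['W'] left=['F'] right=['L'] parent=Q

Answer: S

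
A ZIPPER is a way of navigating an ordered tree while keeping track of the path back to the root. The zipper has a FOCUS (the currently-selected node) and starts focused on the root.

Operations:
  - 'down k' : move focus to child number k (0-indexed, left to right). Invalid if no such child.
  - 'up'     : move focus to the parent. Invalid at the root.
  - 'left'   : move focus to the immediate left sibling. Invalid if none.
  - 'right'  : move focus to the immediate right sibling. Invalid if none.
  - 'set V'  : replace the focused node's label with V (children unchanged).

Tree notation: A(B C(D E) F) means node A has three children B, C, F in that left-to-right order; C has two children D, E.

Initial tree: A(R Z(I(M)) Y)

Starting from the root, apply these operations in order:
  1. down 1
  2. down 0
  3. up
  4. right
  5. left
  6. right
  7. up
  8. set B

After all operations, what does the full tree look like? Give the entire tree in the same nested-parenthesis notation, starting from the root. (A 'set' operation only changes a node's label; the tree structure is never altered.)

Step 1 (down 1): focus=Z path=1 depth=1 children=['I'] left=['R'] right=['Y'] parent=A
Step 2 (down 0): focus=I path=1/0 depth=2 children=['M'] left=[] right=[] parent=Z
Step 3 (up): focus=Z path=1 depth=1 children=['I'] left=['R'] right=['Y'] parent=A
Step 4 (right): focus=Y path=2 depth=1 children=[] left=['R', 'Z'] right=[] parent=A
Step 5 (left): focus=Z path=1 depth=1 children=['I'] left=['R'] right=['Y'] parent=A
Step 6 (right): focus=Y path=2 depth=1 children=[] left=['R', 'Z'] right=[] parent=A
Step 7 (up): focus=A path=root depth=0 children=['R', 'Z', 'Y'] (at root)
Step 8 (set B): focus=B path=root depth=0 children=['R', 'Z', 'Y'] (at root)

Answer: B(R Z(I(M)) Y)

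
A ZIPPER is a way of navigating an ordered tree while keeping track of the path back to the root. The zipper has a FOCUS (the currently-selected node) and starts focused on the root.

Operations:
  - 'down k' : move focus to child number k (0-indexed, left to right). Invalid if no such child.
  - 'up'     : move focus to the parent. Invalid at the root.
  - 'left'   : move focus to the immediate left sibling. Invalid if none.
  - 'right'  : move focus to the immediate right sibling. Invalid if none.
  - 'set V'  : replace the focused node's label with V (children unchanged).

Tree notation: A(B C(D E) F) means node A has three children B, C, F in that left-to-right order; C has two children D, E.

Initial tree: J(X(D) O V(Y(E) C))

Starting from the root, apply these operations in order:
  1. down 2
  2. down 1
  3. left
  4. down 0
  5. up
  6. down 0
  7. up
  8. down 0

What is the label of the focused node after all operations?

Answer: E

Derivation:
Step 1 (down 2): focus=V path=2 depth=1 children=['Y', 'C'] left=['X', 'O'] right=[] parent=J
Step 2 (down 1): focus=C path=2/1 depth=2 children=[] left=['Y'] right=[] parent=V
Step 3 (left): focus=Y path=2/0 depth=2 children=['E'] left=[] right=['C'] parent=V
Step 4 (down 0): focus=E path=2/0/0 depth=3 children=[] left=[] right=[] parent=Y
Step 5 (up): focus=Y path=2/0 depth=2 children=['E'] left=[] right=['C'] parent=V
Step 6 (down 0): focus=E path=2/0/0 depth=3 children=[] left=[] right=[] parent=Y
Step 7 (up): focus=Y path=2/0 depth=2 children=['E'] left=[] right=['C'] parent=V
Step 8 (down 0): focus=E path=2/0/0 depth=3 children=[] left=[] right=[] parent=Y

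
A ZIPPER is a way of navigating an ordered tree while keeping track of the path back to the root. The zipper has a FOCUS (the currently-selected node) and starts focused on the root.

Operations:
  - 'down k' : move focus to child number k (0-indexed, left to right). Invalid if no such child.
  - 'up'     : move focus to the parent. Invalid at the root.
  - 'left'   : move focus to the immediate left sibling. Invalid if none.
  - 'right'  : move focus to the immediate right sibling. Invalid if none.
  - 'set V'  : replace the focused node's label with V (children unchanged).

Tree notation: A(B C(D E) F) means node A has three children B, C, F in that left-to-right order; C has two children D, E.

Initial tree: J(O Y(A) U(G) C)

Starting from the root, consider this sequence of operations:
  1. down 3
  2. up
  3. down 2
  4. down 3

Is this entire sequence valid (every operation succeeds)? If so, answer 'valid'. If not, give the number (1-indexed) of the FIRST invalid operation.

Answer: 4

Derivation:
Step 1 (down 3): focus=C path=3 depth=1 children=[] left=['O', 'Y', 'U'] right=[] parent=J
Step 2 (up): focus=J path=root depth=0 children=['O', 'Y', 'U', 'C'] (at root)
Step 3 (down 2): focus=U path=2 depth=1 children=['G'] left=['O', 'Y'] right=['C'] parent=J
Step 4 (down 3): INVALID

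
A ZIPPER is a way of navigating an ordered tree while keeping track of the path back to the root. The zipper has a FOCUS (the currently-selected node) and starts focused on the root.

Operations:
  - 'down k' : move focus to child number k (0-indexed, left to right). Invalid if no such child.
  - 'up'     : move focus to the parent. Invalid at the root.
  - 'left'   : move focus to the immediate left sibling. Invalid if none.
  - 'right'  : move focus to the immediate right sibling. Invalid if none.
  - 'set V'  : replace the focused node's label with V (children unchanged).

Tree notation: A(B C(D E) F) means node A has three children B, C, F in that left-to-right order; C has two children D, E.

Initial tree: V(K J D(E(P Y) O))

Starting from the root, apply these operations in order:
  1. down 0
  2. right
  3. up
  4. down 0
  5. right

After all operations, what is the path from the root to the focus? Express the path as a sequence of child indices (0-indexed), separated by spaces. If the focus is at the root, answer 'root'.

Step 1 (down 0): focus=K path=0 depth=1 children=[] left=[] right=['J', 'D'] parent=V
Step 2 (right): focus=J path=1 depth=1 children=[] left=['K'] right=['D'] parent=V
Step 3 (up): focus=V path=root depth=0 children=['K', 'J', 'D'] (at root)
Step 4 (down 0): focus=K path=0 depth=1 children=[] left=[] right=['J', 'D'] parent=V
Step 5 (right): focus=J path=1 depth=1 children=[] left=['K'] right=['D'] parent=V

Answer: 1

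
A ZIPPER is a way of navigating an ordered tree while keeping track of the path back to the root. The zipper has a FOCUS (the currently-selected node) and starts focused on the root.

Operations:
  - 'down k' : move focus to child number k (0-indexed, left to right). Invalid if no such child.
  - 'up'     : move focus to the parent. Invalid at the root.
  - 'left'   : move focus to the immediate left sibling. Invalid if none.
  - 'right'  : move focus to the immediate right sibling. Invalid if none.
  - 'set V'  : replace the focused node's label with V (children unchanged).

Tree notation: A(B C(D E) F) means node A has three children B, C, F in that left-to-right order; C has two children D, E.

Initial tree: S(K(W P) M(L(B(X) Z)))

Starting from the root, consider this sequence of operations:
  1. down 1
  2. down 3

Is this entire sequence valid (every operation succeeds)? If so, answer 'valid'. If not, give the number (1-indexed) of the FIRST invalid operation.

Step 1 (down 1): focus=M path=1 depth=1 children=['L'] left=['K'] right=[] parent=S
Step 2 (down 3): INVALID

Answer: 2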